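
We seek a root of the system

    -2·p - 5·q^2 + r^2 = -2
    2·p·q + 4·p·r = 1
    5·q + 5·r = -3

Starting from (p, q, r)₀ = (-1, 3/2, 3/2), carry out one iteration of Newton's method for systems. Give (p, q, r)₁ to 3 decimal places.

(-1.301, 0.656, -1.256)

At (-1, 3/2, 3/2): F = (-5.000, -10.000, 18.000).
Jacobian J = [[-2, -10·q, 2·r], [2·q + 4·r, 2·p, 4·p], [0, 5, 5]].
At the point, J = [[-2.000, -15.000, 3.000], [9.000, -2.000, -4.000], [0.000, 5.000, 5.000]] (det J = 790.000).
Solving J·Δ = −F gives Δ = (-0.301, -0.844, -2.756).
Then the next iterate is (p, q, r)₁ = (-1.301, 0.656, -1.256).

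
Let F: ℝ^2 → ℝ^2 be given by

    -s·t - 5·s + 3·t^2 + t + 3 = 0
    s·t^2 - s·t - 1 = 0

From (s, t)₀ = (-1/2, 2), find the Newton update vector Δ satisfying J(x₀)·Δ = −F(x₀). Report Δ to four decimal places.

At (-1/2, 2): F = (20.5000, -2.0000).
Jacobian J = [[-t - 5, -s + 6·t + 1], [t^2 - t, 2·s·t - s]].
At the point, J = [[-7.0000, 13.5000], [2.0000, -1.5000]] (det J = -16.5000).
Solving J·Δ = −F gives Δ = (-0.2273, -1.6364).

(-0.2273, -1.6364)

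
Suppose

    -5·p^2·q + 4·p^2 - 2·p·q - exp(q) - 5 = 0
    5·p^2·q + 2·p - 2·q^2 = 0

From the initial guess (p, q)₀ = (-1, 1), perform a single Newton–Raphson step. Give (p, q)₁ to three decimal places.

(-1.022, -0.175)

At (-1, 1): F = (-6.71828, 1.000).
Jacobian J = [[-10·p·q + 8·p - 2·q, -5·p^2 - 2·p - exp(q)], [10·p·q + 2, 5·p^2 - 4·q]].
At the point, J = [[0.000, -5.71828], [-8.000, 1.000]] (det J = -45.74625).
Solving J·Δ = −F gives Δ = (-0.022, -1.175).
Then the next iterate is (p, q)₁ = (-1.022, -0.175).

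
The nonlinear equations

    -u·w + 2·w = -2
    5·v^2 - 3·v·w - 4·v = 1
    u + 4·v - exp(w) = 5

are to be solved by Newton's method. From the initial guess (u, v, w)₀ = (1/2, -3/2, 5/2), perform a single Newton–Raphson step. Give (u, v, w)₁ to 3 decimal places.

At (1/2, -3/2, 5/2): F = (5.750, 27.500, -22.68249).
Jacobian J = [[-w, 0, -u + 2], [0, 10·v - 3·w - 4, -3·v], [1, 4, -exp(w)]].
At the point, J = [[-2.500, 0.000, 1.500], [0.000, -26.500, 4.500], [1.000, 4.000, -12.18249]] (det J = -722.34022).
Solving J·Δ = −F gives Δ = (1.407, 0.785, -1.489).
Then the next iterate is (u, v, w)₁ = (1.907, -0.715, 1.011).

(1.907, -0.715, 1.011)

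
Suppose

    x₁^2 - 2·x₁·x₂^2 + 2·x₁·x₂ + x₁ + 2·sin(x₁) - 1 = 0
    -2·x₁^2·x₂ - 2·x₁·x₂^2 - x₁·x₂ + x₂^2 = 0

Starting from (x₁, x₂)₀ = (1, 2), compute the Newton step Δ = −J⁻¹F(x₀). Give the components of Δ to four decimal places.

(-0.4677, -0.2258)

At (1, 2): F = (-1.317058, -10.0000).
Jacobian J = [[2·x₁ - 2·x₂^2 + 2·x₂ + 2·cos(x₁) + 1, -4·x₁·x₂ + 2·x₁], [-4·x₁·x₂ - 2·x₂^2 - x₂, -2·x₁^2 - 4·x₁·x₂ - x₁ + 2·x₂]].
At the point, J = [[0.080605, -6.0000], [-18.0000, -7.0000]] (det J = -108.564232).
Solving J·Δ = −F gives Δ = (-0.4677, -0.2258).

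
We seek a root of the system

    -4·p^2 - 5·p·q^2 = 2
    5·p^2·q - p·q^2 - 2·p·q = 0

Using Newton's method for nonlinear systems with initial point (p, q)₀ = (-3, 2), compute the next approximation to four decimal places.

(-1.7410, 1.5494)

At (-3, 2): F = (22.0000, 114.0000).
Jacobian J = [[-8·p - 5·q^2, -10·p·q], [10·p·q - q^2 - 2·q, 5·p^2 - 2·p·q - 2·p]].
At the point, J = [[4.0000, 60.0000], [-68.0000, 63.0000]] (det J = 4332.0000).
Solving J·Δ = −F gives Δ = (1.2590, -0.4506).
Then the next iterate is (p, q)₁ = (-1.7410, 1.5494).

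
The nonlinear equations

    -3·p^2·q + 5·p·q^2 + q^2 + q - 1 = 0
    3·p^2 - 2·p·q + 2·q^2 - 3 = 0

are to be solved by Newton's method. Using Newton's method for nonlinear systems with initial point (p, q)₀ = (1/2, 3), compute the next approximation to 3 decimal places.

At (1/2, 3): F = (31.250, 12.750).
Jacobian J = [[-6·p·q + 5·q^2, -3·p^2 + 10·p·q + 2·q + 1], [6·p - 2·q, -2·p + 4·q]].
At the point, J = [[36.000, 21.250], [-3.000, 11.000]] (det J = 459.750).
Solving J·Δ = −F gives Δ = (-0.158, -1.202).
Then the next iterate is (p, q)₁ = (0.342, 1.798).

(0.342, 1.798)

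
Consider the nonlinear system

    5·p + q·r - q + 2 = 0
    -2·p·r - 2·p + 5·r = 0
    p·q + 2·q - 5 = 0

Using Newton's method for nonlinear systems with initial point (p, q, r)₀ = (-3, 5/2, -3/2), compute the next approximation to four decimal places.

(-1.7231, -1.8077, -0.6615)

At (-3, 5/2, -3/2): F = (-19.2500, -10.5000, -7.5000).
Jacobian J = [[5, r - 1, q], [-2·r - 2, 0, -2·p + 5], [q, p + 2, 0]].
At the point, J = [[5.0000, -2.5000, 2.5000], [1.0000, 0.0000, 11.0000], [2.5000, -1.0000, 0.0000]] (det J = -16.2500).
Solving J·Δ = −F gives Δ = (1.2769, -4.3077, 0.8385).
Then the next iterate is (p, q, r)₁ = (-1.7231, -1.8077, -0.6615).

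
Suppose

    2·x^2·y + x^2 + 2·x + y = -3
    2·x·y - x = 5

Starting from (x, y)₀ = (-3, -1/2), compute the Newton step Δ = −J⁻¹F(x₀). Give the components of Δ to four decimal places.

At (-3, -1/2): F = (-3.5000, 1.0000).
Jacobian J = [[4·x·y + 2·x + 2, 2·x^2 + 1], [2·y - 1, 2·x]].
At the point, J = [[2.0000, 19.0000], [-2.0000, -6.0000]] (det J = 26.0000).
Solving J·Δ = −F gives Δ = (-0.0769, 0.1923).

(-0.0769, 0.1923)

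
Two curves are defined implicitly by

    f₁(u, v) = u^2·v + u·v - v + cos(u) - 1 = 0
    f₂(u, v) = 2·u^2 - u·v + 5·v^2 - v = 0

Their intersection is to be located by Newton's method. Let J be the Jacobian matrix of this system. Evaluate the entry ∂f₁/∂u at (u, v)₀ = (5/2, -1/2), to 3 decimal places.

-3.598

∂f₁/∂u = 2·u·v + v - sin(u).
At (5/2, -1/2) this is -3.598.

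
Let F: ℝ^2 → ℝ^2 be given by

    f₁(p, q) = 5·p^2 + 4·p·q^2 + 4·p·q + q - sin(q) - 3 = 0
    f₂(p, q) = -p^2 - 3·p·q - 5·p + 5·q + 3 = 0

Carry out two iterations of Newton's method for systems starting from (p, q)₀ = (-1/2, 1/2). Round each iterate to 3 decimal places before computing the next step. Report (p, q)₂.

(-1.298, -1.349)

At (-1/2, 1/2): F = (-3.22943, 8.500).
Jacobian J = [[10·p + 4·q^2 + 4·q, 8·p·q + 4·p - cos(q) + 1], [-2·p - 3·q - 5, -3·p + 5]].
At the point, J = [[-2.000, -3.87758], [-5.500, 6.500]] (det J = -34.32670).
Solving J·Δ = −F gives Δ = (0.349, -1.013).
Then the next iterate is (p, q)₁ = (-0.151, -0.513).
Round to (-0.151, -0.513) and repeat: F = (-2.75730, 0.93481), J = [[-2.50932, 0.14443], [-3.159, 5.453]].
Δ = (-1.147, -0.836), so (p, q)₂ = (-1.298, -1.349).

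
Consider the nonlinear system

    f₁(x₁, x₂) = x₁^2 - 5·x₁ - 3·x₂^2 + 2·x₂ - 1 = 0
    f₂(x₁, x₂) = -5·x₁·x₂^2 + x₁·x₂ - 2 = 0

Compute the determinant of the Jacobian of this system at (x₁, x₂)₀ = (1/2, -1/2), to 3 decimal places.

-3.250

J = [[2·x₁ - 5, -6·x₂ + 2], [-5·x₂^2 + x₂, -10·x₁·x₂ + x₁]].
At the point, J = [[-4.000, 5.000], [-1.750, 3.000]].
det J = -3.250.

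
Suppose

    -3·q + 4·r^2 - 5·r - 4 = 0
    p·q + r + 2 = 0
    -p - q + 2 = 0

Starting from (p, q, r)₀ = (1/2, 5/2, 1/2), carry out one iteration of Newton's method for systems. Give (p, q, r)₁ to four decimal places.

(1.8500, 0.1500, -5.4500)

At (1/2, 5/2, 1/2): F = (-13.0000, 3.7500, -1.0000).
Jacobian J = [[0, -3, 8·r - 5], [q, p, 1], [-1, -1, 0]].
At the point, J = [[0.0000, -3.0000, -1.0000], [2.5000, 0.5000, 1.0000], [-1.0000, -1.0000, 0.0000]] (det J = 5.0000).
Solving J·Δ = −F gives Δ = (1.3500, -2.3500, -5.9500).
Then the next iterate is (p, q, r)₁ = (1.8500, 0.1500, -5.4500).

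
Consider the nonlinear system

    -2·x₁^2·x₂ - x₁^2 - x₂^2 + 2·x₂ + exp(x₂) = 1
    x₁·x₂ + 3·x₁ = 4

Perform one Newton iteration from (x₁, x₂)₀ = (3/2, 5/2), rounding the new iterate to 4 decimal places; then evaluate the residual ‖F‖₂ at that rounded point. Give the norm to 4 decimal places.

0.5177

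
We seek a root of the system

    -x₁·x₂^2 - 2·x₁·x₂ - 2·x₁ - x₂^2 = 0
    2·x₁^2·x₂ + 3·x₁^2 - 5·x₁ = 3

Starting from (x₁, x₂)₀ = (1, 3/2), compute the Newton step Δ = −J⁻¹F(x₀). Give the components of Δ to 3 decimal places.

(0.843, -1.952)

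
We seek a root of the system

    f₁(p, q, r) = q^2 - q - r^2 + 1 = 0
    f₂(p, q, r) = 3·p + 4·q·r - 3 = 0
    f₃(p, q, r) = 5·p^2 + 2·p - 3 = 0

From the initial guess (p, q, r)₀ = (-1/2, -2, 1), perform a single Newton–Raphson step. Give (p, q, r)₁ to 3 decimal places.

(-1.417, -0.365, -0.089)

At (-1/2, -2, 1): F = (6.000, -12.500, -2.750).
Jacobian J = [[0, 2·q - 1, -2·r], [3, 4·r, 4·q], [10·p + 2, 0, 0]].
At the point, J = [[0.000, -5.000, -2.000], [3.000, 4.000, -8.000], [-3.000, 0.000, 0.000]] (det J = -144.000).
Solving J·Δ = −F gives Δ = (-0.917, 1.635, -1.089).
Then the next iterate is (p, q, r)₁ = (-1.417, -0.365, -0.089).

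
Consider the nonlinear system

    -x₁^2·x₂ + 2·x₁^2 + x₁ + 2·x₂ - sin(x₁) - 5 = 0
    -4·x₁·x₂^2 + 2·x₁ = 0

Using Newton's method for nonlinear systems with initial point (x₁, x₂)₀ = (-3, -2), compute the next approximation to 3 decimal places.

At (-3, -2): F = (24.14112, 42.000).
Jacobian J = [[-2·x₁·x₂ + 4·x₁ - cos(x₁) + 1, -x₁^2 + 2], [-4·x₂^2 + 2, -8·x₁·x₂]].
At the point, J = [[-22.01001, -7.000], [-14.000, -48.000]] (det J = 958.48036).
Solving J·Δ = −F gives Δ = (0.902, 0.612).
Then the next iterate is (x₁, x₂)₁ = (-2.098, -1.388).

(-2.098, -1.388)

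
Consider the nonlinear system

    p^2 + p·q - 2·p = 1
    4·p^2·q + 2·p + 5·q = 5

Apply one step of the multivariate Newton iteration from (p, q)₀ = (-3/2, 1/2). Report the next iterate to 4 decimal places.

(-0.8116, 0.7681)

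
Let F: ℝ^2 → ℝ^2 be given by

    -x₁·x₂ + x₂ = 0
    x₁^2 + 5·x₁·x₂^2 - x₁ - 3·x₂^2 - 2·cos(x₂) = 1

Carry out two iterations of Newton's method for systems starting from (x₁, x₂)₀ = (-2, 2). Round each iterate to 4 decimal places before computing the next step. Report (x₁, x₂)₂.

(0.9736, 1.1420)

At (-2, 2): F = (6.0000, -46.167706).
Jacobian J = [[-x₂, -x₁ + 1], [2·x₁ + 5·x₂^2 - 1, 10·x₁·x₂ - 6·x₂ + 2·sin(x₂)]].
At the point, J = [[-2.0000, 3.0000], [15.0000, -50.181405]] (det J = 55.362810).
Solving J·Δ = −F gives Δ = (2.9367, -0.0422).
Then the next iterate is (x₁, x₂)₁ = (0.9367, 1.9578).
Round to (0.9367, 1.9578) and repeat: F = (0.123929, 6.148361), J = [[-1.9578, 0.0633], [20.038304, 8.444001]].
Δ = (0.0369, -0.8158), so (x₁, x₂)₂ = (0.9736, 1.1420).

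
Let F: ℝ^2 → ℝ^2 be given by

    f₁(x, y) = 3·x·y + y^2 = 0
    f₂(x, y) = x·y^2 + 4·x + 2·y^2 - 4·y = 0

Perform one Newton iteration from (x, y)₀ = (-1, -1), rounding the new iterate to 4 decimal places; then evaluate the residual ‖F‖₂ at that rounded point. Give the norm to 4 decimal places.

At (-1, -1): F = (4.0000, 1.0000).
Jacobian J = [[3·y, 3·x + 2·y], [y^2 + 4, 2·x·y + 4·y - 4]].
At the point, J = [[-3.0000, -5.0000], [5.0000, -6.0000]] (det J = 43.0000).
Solving J·Δ = −F gives Δ = (0.4419, 0.5349).
Then the next iterate is (x, y)₁ = (-0.5581, -0.4651).
Re-evaluating at (-0.5581, -0.4651): F = (0.995035, -0.060091), so ‖F‖₂ = 0.9968.

0.9968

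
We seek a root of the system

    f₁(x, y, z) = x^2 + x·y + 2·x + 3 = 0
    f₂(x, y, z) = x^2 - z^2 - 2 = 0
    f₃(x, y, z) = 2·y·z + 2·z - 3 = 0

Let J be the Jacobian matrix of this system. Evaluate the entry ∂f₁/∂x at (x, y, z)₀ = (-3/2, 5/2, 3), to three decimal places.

1.500

∂f₁/∂x = 2·x + y + 2.
At (-3/2, 5/2, 3) this is 1.500.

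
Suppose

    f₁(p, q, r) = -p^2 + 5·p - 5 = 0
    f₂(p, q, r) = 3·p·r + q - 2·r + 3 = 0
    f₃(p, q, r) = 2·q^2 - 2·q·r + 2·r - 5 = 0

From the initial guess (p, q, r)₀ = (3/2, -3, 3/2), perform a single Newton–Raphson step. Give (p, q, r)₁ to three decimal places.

At (3/2, -3, 3/2): F = (0.250, 3.750, 25.000).
Jacobian J = [[-2·p + 5, 0, 0], [3·r, 1, 3·p - 2], [0, 4·q - 2·r, -2·q + 2]].
At the point, J = [[2.000, 0.000, 0.000], [4.500, 1.000, 2.500], [0.000, -15.000, 8.000]] (det J = 91.000).
Solving J·Δ = −F gives Δ = (-0.125, 0.813, -1.600).
Then the next iterate is (p, q, r)₁ = (1.375, -2.187, -0.100).

(1.375, -2.187, -0.100)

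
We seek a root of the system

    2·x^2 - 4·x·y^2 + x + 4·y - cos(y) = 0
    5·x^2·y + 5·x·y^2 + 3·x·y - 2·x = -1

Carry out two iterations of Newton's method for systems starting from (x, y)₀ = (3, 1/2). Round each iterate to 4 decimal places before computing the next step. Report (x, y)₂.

(0.5042, 0.4921)

At (3, 1/2): F = (19.122417, 25.7500).
Jacobian J = [[4·x - 4·y^2 + 1, -8·x·y + sin(y) + 4], [10·x·y + 5·y^2 + 3·y - 2, 5·x^2 + 10·x·y + 3·x]].
At the point, J = [[12.0000, -7.520574], [15.7500, 69.0000]] (det J = 946.449048).
Solving J·Δ = −F gives Δ = (-1.5987, -0.0083).
Then the next iterate is (x, y)₁ = (1.4013, 0.4917).
Round to (1.4013, 0.4917) and repeat: F = (5.058689, 6.786024), J = [[5.638124, -1.040029], [7.574137, 20.912301]].
Δ = (-0.8971, 0.0004), so (x, y)₂ = (0.5042, 0.4921).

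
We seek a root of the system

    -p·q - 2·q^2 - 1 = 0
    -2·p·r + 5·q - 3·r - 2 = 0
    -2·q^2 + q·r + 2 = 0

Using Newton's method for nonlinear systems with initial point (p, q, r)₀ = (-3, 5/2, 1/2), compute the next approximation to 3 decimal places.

(-1.681, 1.172, -0.847)

At (-3, 5/2, 1/2): F = (-6.000, 12.000, -9.250).
Jacobian J = [[-q, -p - 4·q, 0], [-2·r, 5, -2·p - 3], [0, -4·q + r, q]].
At the point, J = [[-2.500, -7.000, 0.000], [-1.000, 5.000, 3.000], [0.000, -9.500, 2.500]] (det J = -120.000).
Solving J·Δ = −F gives Δ = (1.319, -1.328, -1.347).
Then the next iterate is (p, q, r)₁ = (-1.681, 1.172, -0.847).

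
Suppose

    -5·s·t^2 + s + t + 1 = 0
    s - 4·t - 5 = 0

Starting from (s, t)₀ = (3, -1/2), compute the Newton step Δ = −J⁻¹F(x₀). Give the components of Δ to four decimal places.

At (3, -1/2): F = (-0.2500, 0.0000).
Jacobian J = [[-5·t^2 + 1, -10·s·t + 1], [1, -4]].
At the point, J = [[-0.2500, 16.0000], [1.0000, -4.0000]] (det J = -15.0000).
Solving J·Δ = −F gives Δ = (0.0667, 0.0167).

(0.0667, 0.0167)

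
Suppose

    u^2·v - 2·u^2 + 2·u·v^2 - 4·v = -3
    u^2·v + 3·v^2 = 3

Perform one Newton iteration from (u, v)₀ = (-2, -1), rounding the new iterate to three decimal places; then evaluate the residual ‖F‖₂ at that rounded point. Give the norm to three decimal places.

0.625

At (-2, -1): F = (-9.000, -4.000).
Jacobian J = [[2·u·v - 4·u + 2·v^2, u^2 + 4·u·v - 4], [2·u·v, u^2 + 6·v]].
At the point, J = [[14.000, 8.000], [4.000, -2.000]] (det J = -60.000).
Solving J·Δ = −F gives Δ = (0.833, -0.333).
Then the next iterate is (u, v)₁ = (-1.167, -1.333).
Re-evaluating at (-1.167, -1.333): F = (-0.35443, 0.51527), so ‖F‖₂ = 0.625.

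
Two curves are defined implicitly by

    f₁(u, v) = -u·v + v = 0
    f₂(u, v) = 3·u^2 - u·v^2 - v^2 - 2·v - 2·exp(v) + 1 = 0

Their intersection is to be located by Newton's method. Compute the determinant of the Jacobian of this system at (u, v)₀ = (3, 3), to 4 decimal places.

216.5132

J = [[-v, -u + 1], [6·u - v^2, -2·u·v - 2·v - 2·exp(v) - 2]].
At the point, J = [[-3.0000, -2.0000], [9.0000, -66.171074]].
det J = 216.5132.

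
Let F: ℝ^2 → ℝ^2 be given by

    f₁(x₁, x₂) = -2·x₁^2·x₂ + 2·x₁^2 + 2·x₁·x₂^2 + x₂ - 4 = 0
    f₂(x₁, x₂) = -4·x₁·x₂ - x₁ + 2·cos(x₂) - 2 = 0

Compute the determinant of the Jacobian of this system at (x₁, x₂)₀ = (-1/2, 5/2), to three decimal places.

-37.053

J = [[-4·x₁·x₂ + 4·x₁ + 2·x₂^2, -2·x₁^2 + 4·x₁·x₂ + 1], [-4·x₂ - 1, -4·x₁ - 2·sin(x₂)]].
At the point, J = [[15.500, -4.500], [-11.000, 0.80306]].
det J = -37.053.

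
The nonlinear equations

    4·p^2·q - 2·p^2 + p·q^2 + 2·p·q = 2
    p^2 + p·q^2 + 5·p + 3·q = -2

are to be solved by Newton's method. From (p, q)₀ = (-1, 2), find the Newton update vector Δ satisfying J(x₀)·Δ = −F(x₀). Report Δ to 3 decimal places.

At (-1, 2): F = (-4.000, 0.000).
Jacobian J = [[8·p·q - 4·p + q^2 + 2·q, 4·p^2 + 2·p·q + 2·p], [2·p + q^2 + 5, 2·p·q + 3]].
At the point, J = [[-4.000, -2.000], [7.000, -1.000]] (det J = 18.000).
Solving J·Δ = −F gives Δ = (-0.222, -1.556).

(-0.222, -1.556)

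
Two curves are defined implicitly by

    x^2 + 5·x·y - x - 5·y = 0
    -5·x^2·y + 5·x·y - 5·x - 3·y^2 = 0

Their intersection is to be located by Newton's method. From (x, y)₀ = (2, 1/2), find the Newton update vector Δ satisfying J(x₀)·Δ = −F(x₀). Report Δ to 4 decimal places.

At (2, 1/2): F = (4.5000, -15.7500).
Jacobian J = [[2·x + 5·y - 1, 5·x - 5], [-10·x·y + 5·y - 5, -5·x^2 + 5·x - 6·y]].
At the point, J = [[5.5000, 5.0000], [-12.5000, -13.0000]] (det J = -9.0000).
Solving J·Δ = −F gives Δ = (2.2500, -3.3750).

(2.2500, -3.3750)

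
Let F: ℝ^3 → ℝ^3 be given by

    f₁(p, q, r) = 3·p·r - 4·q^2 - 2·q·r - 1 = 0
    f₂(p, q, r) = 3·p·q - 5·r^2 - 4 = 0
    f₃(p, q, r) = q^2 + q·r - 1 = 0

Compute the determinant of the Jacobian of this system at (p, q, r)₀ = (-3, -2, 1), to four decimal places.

J = [[3·r, -8·q - 2·r, 3·p - 2·q], [3·q, 3·p, -10·r], [0, 2·q + r, q]].
At the point, J = [[3.0000, 14.0000, -5.0000], [-6.0000, -9.0000, -10.0000], [0.0000, -3.0000, -2.0000]].
det J = -294.0000.

-294.0000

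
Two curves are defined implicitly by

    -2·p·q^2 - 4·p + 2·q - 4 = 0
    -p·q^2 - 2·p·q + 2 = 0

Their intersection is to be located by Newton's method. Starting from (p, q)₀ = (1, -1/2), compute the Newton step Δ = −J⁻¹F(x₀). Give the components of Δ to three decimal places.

(1.000, 3.500)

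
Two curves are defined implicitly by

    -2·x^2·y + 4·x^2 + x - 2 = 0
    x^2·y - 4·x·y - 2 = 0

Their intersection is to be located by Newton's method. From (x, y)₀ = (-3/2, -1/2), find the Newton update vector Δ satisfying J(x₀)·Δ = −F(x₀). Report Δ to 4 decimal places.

(0.3647, 0.5877)

At (-3/2, -1/2): F = (7.7500, -6.1250).
Jacobian J = [[-4·x·y + 8·x + 1, -2·x^2], [2·x·y - 4·y, x^2 - 4·x]].
At the point, J = [[-14.0000, -4.5000], [3.5000, 8.2500]] (det J = -99.7500).
Solving J·Δ = −F gives Δ = (0.3647, 0.5877).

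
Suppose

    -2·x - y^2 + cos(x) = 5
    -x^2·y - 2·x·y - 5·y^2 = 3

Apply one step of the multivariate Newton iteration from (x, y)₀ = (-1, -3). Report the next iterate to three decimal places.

(-2.371, -1.355)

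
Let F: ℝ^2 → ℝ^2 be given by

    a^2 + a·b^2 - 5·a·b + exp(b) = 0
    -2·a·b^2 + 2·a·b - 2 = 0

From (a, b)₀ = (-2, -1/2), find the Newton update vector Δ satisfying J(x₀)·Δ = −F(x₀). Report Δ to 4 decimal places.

(0.1888, 0.0896)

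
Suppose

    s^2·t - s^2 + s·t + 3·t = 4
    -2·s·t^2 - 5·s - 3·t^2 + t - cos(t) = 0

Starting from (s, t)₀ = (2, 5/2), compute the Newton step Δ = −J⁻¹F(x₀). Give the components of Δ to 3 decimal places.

(-0.240, -1.385)

At (2, 5/2): F = (14.500, -50.44886).
Jacobian J = [[2·s·t - 2·s + t, s^2 + s + 3], [-2·t^2 - 5, -4·s·t - 6·t + sin(t) + 1]].
At the point, J = [[8.500, 9.000], [-17.500, -33.40153]] (det J = -126.41299).
Solving J·Δ = −F gives Δ = (-0.240, -1.385).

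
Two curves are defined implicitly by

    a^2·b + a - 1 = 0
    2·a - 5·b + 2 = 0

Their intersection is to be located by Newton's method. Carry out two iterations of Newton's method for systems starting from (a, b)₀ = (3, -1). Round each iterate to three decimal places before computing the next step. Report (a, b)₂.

(9.671, 4.269)

At (3, -1): F = (-7.000, 13.000).
Jacobian J = [[2·a·b + 1, a^2], [2, -5]].
At the point, J = [[-5.000, 9.000], [2.000, -5.000]] (det J = 7.000).
Solving J·Δ = −F gives Δ = (11.714, 7.286).
Then the next iterate is (a, b)₁ = (14.714, 6.286).
Round to (14.714, 6.286) and repeat: F = (1374.64429, -0.002), J = [[185.98441, 216.50180], [2.000, -5.000]].
Δ = (-5.043, -2.017), so (a, b)₂ = (9.671, 4.269).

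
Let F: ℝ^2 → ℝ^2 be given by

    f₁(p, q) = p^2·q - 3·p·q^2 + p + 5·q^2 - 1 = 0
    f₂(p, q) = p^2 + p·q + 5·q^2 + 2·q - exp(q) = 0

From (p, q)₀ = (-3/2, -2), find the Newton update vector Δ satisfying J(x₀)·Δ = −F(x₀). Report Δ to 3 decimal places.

At (-3/2, -2): F = (31.000, 21.11466).
Jacobian J = [[2·p·q - 3·q^2 + 1, p^2 - 6·p·q + 10·q], [2·p + q, p + 10·q - exp(q) + 2]].
At the point, J = [[-5.000, -35.750], [-5.000, -19.63534]] (det J = -80.57332).
Solving J·Δ = −F gives Δ = (1.814, 0.613).

(1.814, 0.613)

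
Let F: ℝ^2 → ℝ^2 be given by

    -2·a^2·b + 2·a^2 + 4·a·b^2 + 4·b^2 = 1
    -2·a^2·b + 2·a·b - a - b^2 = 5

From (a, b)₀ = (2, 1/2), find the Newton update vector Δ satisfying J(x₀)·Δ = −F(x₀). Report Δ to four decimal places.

At (2, 1/2): F = (6.0000, -9.2500).
Jacobian J = [[-4·a·b + 4·a + 4·b^2, -2·a^2 + 8·a·b + 8·b], [-4·a·b + 2·b - 1, -2·a^2 + 2·a - 2·b]].
At the point, J = [[5.0000, 4.0000], [-4.0000, -5.0000]] (det J = -9.0000).
Solving J·Δ = −F gives Δ = (0.7778, -2.4722).

(0.7778, -2.4722)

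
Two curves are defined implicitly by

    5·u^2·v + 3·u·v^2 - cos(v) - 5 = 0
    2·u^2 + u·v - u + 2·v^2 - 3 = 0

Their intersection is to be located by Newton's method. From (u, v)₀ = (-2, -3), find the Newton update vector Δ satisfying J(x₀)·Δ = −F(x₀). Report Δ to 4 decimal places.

(-0.1451, 2.3387)

At (-2, -3): F = (-118.010008, 31.0000).
Jacobian J = [[10·u·v + 3·v^2, 5·u^2 + 6·u·v + sin(v)], [4·u + v - 1, u + 4·v]].
At the point, J = [[87.0000, 55.858880], [-12.0000, -14.0000]] (det J = -547.693440).
Solving J·Δ = −F gives Δ = (-0.1451, 2.3387).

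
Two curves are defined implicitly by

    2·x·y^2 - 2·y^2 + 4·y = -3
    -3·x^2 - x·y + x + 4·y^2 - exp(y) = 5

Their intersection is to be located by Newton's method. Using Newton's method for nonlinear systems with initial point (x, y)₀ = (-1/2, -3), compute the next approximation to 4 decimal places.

(-0.1065, -1.6856)

At (-1/2, -3): F = (-36.0000, 28.200213).
Jacobian J = [[2·y^2, 4·x·y - 4·y + 4], [-6·x - y + 1, -x + 8·y - exp(y)]].
At the point, J = [[18.0000, 22.0000], [7.0000, -23.549787]] (det J = -577.896167).
Solving J·Δ = −F gives Δ = (0.3935, 1.3144).
Then the next iterate is (x, y)₁ = (-0.1065, -1.6856).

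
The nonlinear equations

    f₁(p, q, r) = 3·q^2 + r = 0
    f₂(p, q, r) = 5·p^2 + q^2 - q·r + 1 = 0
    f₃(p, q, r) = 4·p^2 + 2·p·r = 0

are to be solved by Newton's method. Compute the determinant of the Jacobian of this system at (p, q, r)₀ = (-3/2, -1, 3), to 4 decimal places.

276.0000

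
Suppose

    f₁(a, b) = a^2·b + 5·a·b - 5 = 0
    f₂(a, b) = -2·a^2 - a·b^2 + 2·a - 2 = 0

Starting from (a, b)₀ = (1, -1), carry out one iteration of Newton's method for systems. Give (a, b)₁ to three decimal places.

(2.000, 2.000)

At (1, -1): F = (-11.000, -3.000).
Jacobian J = [[2·a·b + 5·b, a^2 + 5·a], [-4·a - b^2 + 2, -2·a·b]].
At the point, J = [[-7.000, 6.000], [-3.000, 2.000]] (det J = 4.000).
Solving J·Δ = −F gives Δ = (1.000, 3.000).
Then the next iterate is (a, b)₁ = (2.000, 2.000).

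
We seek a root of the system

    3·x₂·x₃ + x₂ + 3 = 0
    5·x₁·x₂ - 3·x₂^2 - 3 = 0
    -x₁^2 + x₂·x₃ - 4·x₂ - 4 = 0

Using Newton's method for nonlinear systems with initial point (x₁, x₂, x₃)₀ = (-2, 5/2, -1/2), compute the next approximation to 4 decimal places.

(4.3982, 3.8291, -0.6447)

At (-2, 5/2, -1/2): F = (1.7500, -46.7500, -19.2500).
Jacobian J = [[0, 3·x₃ + 1, 3·x₂], [5·x₂, 5·x₁ - 6·x₂, 0], [-2·x₁, x₃ - 4, x₂]].
At the point, J = [[0.0000, -0.5000, 7.5000], [12.5000, -25.0000, 0.0000], [4.0000, -4.5000, 2.5000]] (det J = 343.7500).
Solving J·Δ = −F gives Δ = (6.3982, 1.3291, -0.1447).
Then the next iterate is (x₁, x₂, x₃)₁ = (4.3982, 3.8291, -0.6447).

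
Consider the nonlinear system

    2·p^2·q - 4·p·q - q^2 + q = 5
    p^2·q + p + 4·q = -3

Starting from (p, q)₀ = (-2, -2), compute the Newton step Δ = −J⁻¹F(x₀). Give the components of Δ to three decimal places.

At (-2, -2): F = (-43.000, -15.000).
Jacobian J = [[4·p·q - 4·q, 2·p^2 - 4·p - 2·q + 1], [2·p·q + 1, p^2 + 4]].
At the point, J = [[24.000, 21.000], [9.000, 8.000]] (det J = 3.000).
Solving J·Δ = −F gives Δ = (9.667, -9.000).

(9.667, -9.000)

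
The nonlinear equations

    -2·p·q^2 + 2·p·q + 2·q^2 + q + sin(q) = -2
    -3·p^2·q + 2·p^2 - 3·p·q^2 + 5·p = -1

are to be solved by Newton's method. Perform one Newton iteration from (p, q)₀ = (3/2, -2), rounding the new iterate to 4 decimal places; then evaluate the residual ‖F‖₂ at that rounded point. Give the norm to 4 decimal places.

3.4043

At (3/2, -2): F = (-10.909297, 8.5000).
Jacobian J = [[-2·q^2 + 2·q, -4·p·q + 2·p + 4·q + cos(q) + 1], [-6·p·q + 4·p - 3·q^2 + 5, -3·p^2 - 6·p·q]].
At the point, J = [[-12.0000, 7.583853], [17.0000, 11.2500]] (det J = -263.925504).
Solving J·Δ = −F gives Δ = (-0.7093, 0.3162).
Then the next iterate is (p, q)₁ = (0.7907, -1.6838).
Re-evaluating at (0.7907, -1.6838): F = (-2.153376, 2.636745), so ‖F‖₂ = 3.4043.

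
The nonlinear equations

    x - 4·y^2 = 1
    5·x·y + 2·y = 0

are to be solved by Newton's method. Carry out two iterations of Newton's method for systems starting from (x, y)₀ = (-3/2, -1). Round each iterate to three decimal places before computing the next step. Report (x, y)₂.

At (-3/2, -1): F = (-6.500, 5.500).
Jacobian J = [[1, -8·y], [5·y, 5·x + 2]].
At the point, J = [[1.000, 8.000], [-5.000, -5.500]] (det J = 34.500).
Solving J·Δ = −F gives Δ = (0.239, 0.783).
Then the next iterate is (x, y)₁ = (-1.261, -0.217).
Round to (-1.261, -0.217) and repeat: F = (-2.44936, 0.93418), J = [[1.000, 1.736], [-1.085, -4.305]].
Δ = (3.685, -0.712), so (x, y)₂ = (2.424, -0.929).

(2.424, -0.929)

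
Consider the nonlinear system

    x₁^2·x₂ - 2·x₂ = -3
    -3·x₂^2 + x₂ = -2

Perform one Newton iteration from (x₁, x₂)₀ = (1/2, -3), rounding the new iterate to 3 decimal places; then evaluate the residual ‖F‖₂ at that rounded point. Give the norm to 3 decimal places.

At (1/2, -3): F = (8.250, -28.000).
Jacobian J = [[2·x₁·x₂, x₁^2 - 2], [0, -6·x₂ + 1]].
At the point, J = [[-3.000, -1.750], [0.000, 19.000]] (det J = -57.000).
Solving J·Δ = −F gives Δ = (1.890, 1.474).
Then the next iterate is (x₁, x₂)₁ = (2.390, -1.526).
Re-evaluating at (2.390, -1.526): F = (-2.66466, -6.51203), so ‖F‖₂ = 7.036.

7.036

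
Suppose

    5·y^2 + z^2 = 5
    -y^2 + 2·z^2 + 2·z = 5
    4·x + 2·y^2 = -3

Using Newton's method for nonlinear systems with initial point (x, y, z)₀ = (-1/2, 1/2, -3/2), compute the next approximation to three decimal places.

At (-1/2, 1/2, -3/2): F = (-1.500, -3.750, 1.500).
Jacobian J = [[0, 10·y, 2·z], [0, -2·y, 4·z + 2], [4, 4·y, 0]].
At the point, J = [[0.000, 5.000, -3.000], [0.000, -1.000, -4.000], [4.000, 2.000, 0.000]] (det J = -92.000).
Solving J·Δ = −F gives Δ = (-0.261, -0.228, -0.880).
Then the next iterate is (x, y, z)₁ = (-0.761, 0.272, -2.380).

(-0.761, 0.272, -2.380)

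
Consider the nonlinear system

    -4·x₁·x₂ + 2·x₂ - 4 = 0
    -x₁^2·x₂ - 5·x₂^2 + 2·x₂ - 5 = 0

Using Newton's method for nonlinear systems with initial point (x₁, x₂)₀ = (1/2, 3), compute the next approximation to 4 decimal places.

At (1/2, 3): F = (-4.0000, -44.7500).
Jacobian J = [[-4·x₂, -4·x₁ + 2], [-2·x₁·x₂, -x₁^2 - 10·x₂ + 2]].
At the point, J = [[-12.0000, 0.0000], [-3.0000, -28.2500]] (det J = 339.0000).
Solving J·Δ = −F gives Δ = (-0.3333, -1.5487).
Then the next iterate is (x₁, x₂)₁ = (0.1667, 1.4513).

(0.1667, 1.4513)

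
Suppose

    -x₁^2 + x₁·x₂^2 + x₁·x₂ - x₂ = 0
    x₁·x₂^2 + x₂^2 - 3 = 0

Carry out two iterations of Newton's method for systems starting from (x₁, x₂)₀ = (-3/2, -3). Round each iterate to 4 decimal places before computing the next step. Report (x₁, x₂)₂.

At (-3/2, -3): F = (-8.2500, -7.5000).
Jacobian J = [[-2·x₁ + x₂^2 + x₂, 2·x₁·x₂ + x₁ - 1], [x₂^2, 2·x₁·x₂ + 2·x₂]].
At the point, J = [[9.0000, 6.5000], [9.0000, 3.0000]] (det J = -31.5000).
Solving J·Δ = −F gives Δ = (0.7619, 0.2143).
Then the next iterate is (x₁, x₂)₁ = (-0.7381, -2.7857).
Round to (-0.7381, -2.7857) and repeat: F = (-1.430714, -0.967623), J = [[6.450624, 2.374150], [7.760124, -1.459150]].
Δ = (0.1575, 0.1746), so (x₁, x₂)₂ = (-0.5806, -2.6111).

(-0.5806, -2.6111)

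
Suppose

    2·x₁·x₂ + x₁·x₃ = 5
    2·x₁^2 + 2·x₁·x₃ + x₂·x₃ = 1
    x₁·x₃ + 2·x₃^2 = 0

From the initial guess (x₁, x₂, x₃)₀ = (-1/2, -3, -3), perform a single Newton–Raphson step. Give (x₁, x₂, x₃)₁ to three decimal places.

(-0.964, -0.157, -1.329)

At (-1/2, -3, -3): F = (-0.500, 11.500, 19.500).
Jacobian J = [[2·x₂ + x₃, 2·x₁, x₁], [4·x₁ + 2·x₃, x₃, 2·x₁ + x₂], [x₃, 0, x₁ + 4·x₃]].
At the point, J = [[-9.000, -1.000, -0.500], [-8.000, -3.000, -4.000], [-3.000, 0.000, -12.500]] (det J = -245.000).
Solving J·Δ = −F gives Δ = (-0.464, 2.843, 1.671).
Then the next iterate is (x₁, x₂, x₃)₁ = (-0.964, -0.157, -1.329).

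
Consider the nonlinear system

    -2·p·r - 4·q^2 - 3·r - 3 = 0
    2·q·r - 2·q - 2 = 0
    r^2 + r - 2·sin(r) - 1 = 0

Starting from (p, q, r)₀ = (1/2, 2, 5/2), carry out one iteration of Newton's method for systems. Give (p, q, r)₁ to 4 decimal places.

(-4.0215, 1.8160, 1.6380)

At (1/2, 2, 5/2): F = (-29.0000, 4.0000, 6.553056).
Jacobian J = [[-2·r, -8·q, -2·p - 3], [0, 2·r - 2, 2·q], [0, 0, 2·r - 2·cos(r) + 1]].
At the point, J = [[-5.0000, -16.0000, -4.0000], [0.0000, 3.0000, 4.0000], [0.0000, 0.0000, 7.602287]] (det J = -114.034308).
Solving J·Δ = −F gives Δ = (-4.5215, -0.1840, -0.8620).
Then the next iterate is (p, q, r)₁ = (-4.0215, 1.8160, 1.6380).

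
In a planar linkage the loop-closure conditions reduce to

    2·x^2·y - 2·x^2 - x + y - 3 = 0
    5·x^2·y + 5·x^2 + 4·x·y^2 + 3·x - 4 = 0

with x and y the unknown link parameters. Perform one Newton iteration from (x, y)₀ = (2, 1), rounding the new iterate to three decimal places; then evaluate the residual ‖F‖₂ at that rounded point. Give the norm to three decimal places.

At (2, 1): F = (-4.000, 50.000).
Jacobian J = [[4·x·y - 4·x - 1, 2·x^2 + 1], [10·x·y + 10·x + 4·y^2 + 3, 5·x^2 + 8·x·y]].
At the point, J = [[-1.000, 9.000], [47.000, 36.000]] (det J = -459.000).
Solving J·Δ = −F gives Δ = (-1.294, 0.301).
Then the next iterate is (x, y)₁ = (0.706, 1.301).
Re-evaluating at (0.706, 1.301): F = (-2.10494, 8.63241), so ‖F‖₂ = 8.885.

8.885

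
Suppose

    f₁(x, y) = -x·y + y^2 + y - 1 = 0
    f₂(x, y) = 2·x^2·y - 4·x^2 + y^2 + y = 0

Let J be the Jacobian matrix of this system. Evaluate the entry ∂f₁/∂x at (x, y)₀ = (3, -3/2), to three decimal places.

∂f₁/∂x = -y.
At (3, -3/2) this is 1.500.

1.500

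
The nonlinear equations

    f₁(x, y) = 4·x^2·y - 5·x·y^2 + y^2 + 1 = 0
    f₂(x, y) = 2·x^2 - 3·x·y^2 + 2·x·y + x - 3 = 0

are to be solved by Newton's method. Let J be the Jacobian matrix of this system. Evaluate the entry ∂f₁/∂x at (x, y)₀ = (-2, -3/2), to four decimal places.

12.7500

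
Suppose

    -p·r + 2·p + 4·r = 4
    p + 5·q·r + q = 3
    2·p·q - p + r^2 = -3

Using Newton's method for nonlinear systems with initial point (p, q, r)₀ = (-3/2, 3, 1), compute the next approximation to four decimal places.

At (-3/2, 3, 1): F = (-1.5000, 13.5000, -3.5000).
Jacobian J = [[-r + 2, 0, -p + 4], [1, 5·r + 1, 5·q], [2·q - 1, 2·p, 2·r]].
At the point, J = [[1.0000, 0.0000, 5.5000], [1.0000, 6.0000, 15.0000], [5.0000, -3.0000, 2.0000]] (det J = -124.5000).
Solving J·Δ = −F gives Δ = (-1.5482, -3.3775, 0.5542).
Then the next iterate is (p, q, r)₁ = (-3.0482, -0.3775, 1.5542).

(-3.0482, -0.3775, 1.5542)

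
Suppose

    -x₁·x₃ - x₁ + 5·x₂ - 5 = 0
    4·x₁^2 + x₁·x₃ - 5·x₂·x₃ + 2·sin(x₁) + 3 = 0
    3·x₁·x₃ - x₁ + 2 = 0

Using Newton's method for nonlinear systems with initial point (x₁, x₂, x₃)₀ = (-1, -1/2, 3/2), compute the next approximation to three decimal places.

At (-1, -1/2, 3/2): F = (-5.000, 7.56706, -1.500).
Jacobian J = [[-x₃ - 1, 5, -x₁], [8·x₁ + x₃ + 2·cos(x₁), -5·x₃, x₁ - 5·x₂], [3·x₃ - 1, 0, 3·x₁]].
At the point, J = [[-2.500, 5.000, 1.000], [-5.41940, -7.500, 1.500], [3.500, 0.000, -3.000]] (det J = -85.04093).
Solving J·Δ = −F gives Δ = (-0.253, 1.033, -0.795).
Then the next iterate is (x₁, x₂, x₃)₁ = (-1.253, 0.533, 0.705).

(-1.253, 0.533, 0.705)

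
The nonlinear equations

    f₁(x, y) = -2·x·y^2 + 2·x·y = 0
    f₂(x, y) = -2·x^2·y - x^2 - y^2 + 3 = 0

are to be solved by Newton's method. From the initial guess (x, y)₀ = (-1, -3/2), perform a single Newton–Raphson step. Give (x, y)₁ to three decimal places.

(-0.253, -1.263)

At (-1, -3/2): F = (7.500, 2.750).
Jacobian J = [[-2·y^2 + 2·y, -4·x·y + 2·x], [-4·x·y - 2·x, -2·x^2 - 2·y]].
At the point, J = [[-7.500, -8.000], [-4.000, 1.000]] (det J = -39.500).
Solving J·Δ = −F gives Δ = (0.747, 0.237).
Then the next iterate is (x, y)₁ = (-0.253, -1.263).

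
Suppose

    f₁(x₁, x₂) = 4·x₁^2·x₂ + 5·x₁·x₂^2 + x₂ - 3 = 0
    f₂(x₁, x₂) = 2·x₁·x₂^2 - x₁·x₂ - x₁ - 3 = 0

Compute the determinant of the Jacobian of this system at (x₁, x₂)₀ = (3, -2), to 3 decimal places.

963.000

J = [[8·x₁·x₂ + 5·x₂^2, 4·x₁^2 + 10·x₁·x₂ + 1], [2·x₂^2 - x₂ - 1, 4·x₁·x₂ - x₁]].
At the point, J = [[-28.000, -23.000], [9.000, -27.000]].
det J = 963.000.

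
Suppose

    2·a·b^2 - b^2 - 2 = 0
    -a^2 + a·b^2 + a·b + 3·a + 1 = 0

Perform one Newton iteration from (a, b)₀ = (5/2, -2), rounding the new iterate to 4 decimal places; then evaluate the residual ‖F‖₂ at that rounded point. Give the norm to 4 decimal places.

At (5/2, -2): F = (14.0000, 7.2500).
Jacobian J = [[2·b^2, 4·a·b - 2·b], [-2·a + b^2 + b + 3, 2·a·b + a]].
At the point, J = [[8.0000, -16.0000], [0.0000, -7.5000]] (det J = -60.0000).
Solving J·Δ = −F gives Δ = (0.1833, 0.9667).
Then the next iterate is (a, b)₁ = (2.6833, -1.0333).
Re-evaluating at (2.6833, -1.0333): F = (2.662258, 1.942130), so ‖F‖₂ = 3.2954.

3.2954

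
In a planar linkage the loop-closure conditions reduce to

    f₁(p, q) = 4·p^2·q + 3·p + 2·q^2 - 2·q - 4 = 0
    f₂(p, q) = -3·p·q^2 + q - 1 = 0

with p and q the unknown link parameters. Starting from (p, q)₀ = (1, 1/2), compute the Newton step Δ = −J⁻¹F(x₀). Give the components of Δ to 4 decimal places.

(0.3636, -0.7614)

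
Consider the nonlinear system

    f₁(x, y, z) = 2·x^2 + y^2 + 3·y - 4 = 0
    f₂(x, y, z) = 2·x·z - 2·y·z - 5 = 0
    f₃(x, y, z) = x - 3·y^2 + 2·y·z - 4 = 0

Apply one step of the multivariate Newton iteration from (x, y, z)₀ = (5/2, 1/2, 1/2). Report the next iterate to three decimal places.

(1.820, -0.363, 1.204)

At (5/2, 1/2, 1/2): F = (10.250, -3.000, -1.750).
Jacobian J = [[4·x, 2·y + 3, 0], [2·z, -2·z, 2·x - 2·y], [1, -6·y + 2·z, 2·y]].
At the point, J = [[10.000, 4.000, 0.000], [1.000, -1.000, 4.000], [1.000, -2.000, 1.000]] (det J = 82.000).
Solving J·Δ = −F gives Δ = (-0.680, -0.863, 0.704).
Then the next iterate is (x, y, z)₁ = (1.820, -0.363, 1.204).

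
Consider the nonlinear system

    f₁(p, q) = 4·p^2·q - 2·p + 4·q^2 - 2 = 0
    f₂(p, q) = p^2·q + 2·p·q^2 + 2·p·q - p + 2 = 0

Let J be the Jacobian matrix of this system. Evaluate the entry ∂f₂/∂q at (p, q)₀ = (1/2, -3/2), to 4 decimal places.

∂f₂/∂q = p^2 + 4·p·q + 2·p.
At (1/2, -3/2) this is -1.7500.

-1.7500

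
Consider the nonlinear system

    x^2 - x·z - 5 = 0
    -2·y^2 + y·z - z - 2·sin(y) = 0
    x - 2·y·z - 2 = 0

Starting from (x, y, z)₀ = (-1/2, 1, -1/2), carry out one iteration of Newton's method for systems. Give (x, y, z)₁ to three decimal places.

(-22.660, 0.340, -12.660)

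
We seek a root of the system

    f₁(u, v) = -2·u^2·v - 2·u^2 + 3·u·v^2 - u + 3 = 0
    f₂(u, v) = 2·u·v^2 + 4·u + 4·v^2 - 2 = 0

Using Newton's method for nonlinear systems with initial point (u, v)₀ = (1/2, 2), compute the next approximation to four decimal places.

At (1/2, 2): F = (7.0000, 20.0000).
Jacobian J = [[-4·u·v - 4·u + 3·v^2 - 1, -2·u^2 + 6·u·v], [2·v^2 + 4, 4·u·v + 8·v]].
At the point, J = [[5.0000, 5.5000], [12.0000, 20.0000]] (det J = 34.0000).
Solving J·Δ = −F gives Δ = (-0.8824, -0.4706).
Then the next iterate is (u, v)₁ = (-0.3824, 1.5294).

(-0.3824, 1.5294)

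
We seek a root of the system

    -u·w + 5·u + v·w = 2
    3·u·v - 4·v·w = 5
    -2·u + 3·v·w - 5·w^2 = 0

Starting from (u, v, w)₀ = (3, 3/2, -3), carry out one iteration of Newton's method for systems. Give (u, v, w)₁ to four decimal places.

At (3, 3/2, -3): F = (17.5000, 26.5000, -64.5000).
Jacobian J = [[-w + 5, w, -u + v], [3·v, 3·u - 4·w, -4·v], [-2, 3·w, 3·v - 10·w]].
At the point, J = [[8.0000, -3.0000, -1.5000], [4.5000, 21.0000, -6.0000], [-2.0000, -9.0000, 34.5000]] (det J = 5791.5000).
Solving J·Δ = −F gives Δ = (-2.0101, -0.3569, 1.6599).
Then the next iterate is (u, v, w)₁ = (0.9899, 1.1431, -1.3401).

(0.9899, 1.1431, -1.3401)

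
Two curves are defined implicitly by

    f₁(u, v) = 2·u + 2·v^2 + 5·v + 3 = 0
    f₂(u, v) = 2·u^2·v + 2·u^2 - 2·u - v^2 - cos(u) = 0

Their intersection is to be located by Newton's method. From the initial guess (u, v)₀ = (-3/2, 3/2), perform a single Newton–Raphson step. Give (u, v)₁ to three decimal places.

(-0.937, 0.307)

At (-3/2, 3/2): F = (12.000, 11.92926).
Jacobian J = [[2, 4·v + 5], [4·u·v + 4·u + sin(u) - 2, 2·u^2 - 2·v]].
At the point, J = [[2.000, 11.000], [-17.99749, 1.500]] (det J = 200.97244).
Solving J·Δ = −F gives Δ = (0.563, -1.193).
Then the next iterate is (u, v)₁ = (-0.937, 0.307).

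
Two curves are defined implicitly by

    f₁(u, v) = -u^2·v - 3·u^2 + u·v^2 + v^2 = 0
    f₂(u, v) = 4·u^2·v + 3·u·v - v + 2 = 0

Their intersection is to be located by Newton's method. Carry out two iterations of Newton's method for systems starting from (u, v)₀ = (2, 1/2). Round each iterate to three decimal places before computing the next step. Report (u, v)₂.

(0.535, -0.007)

At (2, 1/2): F = (-13.250, 12.500).
Jacobian J = [[-2·u·v - 6·u + v^2, -u^2 + 2·u·v + 2·v], [8·u·v + 3·v, 4·u^2 + 3·u - 1]].
At the point, J = [[-13.750, -1.000], [9.500, 21.000]] (det J = -279.250).
Solving J·Δ = −F gives Δ = (-0.952, -0.165).
Then the next iterate is (u, v)₁ = (1.048, 0.335).
Round to (1.048, 0.335) and repeat: F = (-3.43301, 4.18997), J = [[-6.87793, 0.27386], [3.81364, 6.53722]].
Δ = (-0.513, -0.342), so (u, v)₂ = (0.535, -0.007).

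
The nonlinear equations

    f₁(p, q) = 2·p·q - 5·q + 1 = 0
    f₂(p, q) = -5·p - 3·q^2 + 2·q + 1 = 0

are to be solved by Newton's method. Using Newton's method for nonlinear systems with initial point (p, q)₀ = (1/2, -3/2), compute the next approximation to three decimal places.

(1.104, -0.203)

At (1/2, -3/2): F = (7.000, -11.250).
Jacobian J = [[2·q, 2·p - 5], [-5, -6·q + 2]].
At the point, J = [[-3.000, -4.000], [-5.000, 11.000]] (det J = -53.000).
Solving J·Δ = −F gives Δ = (0.604, 1.297).
Then the next iterate is (p, q)₁ = (1.104, -0.203).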